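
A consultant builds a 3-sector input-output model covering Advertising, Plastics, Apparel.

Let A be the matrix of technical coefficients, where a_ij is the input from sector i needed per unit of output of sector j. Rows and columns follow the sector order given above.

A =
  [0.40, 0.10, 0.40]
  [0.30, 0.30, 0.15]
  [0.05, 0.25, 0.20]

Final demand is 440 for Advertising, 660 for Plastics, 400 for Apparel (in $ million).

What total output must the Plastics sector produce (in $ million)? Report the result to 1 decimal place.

x_2 = 2028.6

I − A =
  [   0.60    -0.10    -0.40]
  [  -0.30     0.70    -0.15]
  [  -0.05    -0.25     0.80]
Cofactors of I−A, C_ij = (−1)^(i+j)·(minor ij) (rows/columns in the sector order above):
  C_11 = (0.70)(0.80) − (-0.15)(-0.25) = 0.5225
  C_12 = −[(-0.30)(0.80) − (-0.15)(-0.05)] = 0.2475
  C_13 = (-0.30)(-0.25) − (0.70)(-0.05) = 0.1100
  C_21 = −[(-0.10)(0.80) − (-0.40)(-0.25)] = 0.1800
  C_22 = (0.60)(0.80) − (-0.40)(-0.05) = 0.4600
  C_23 = −[(0.60)(-0.25) − (-0.10)(-0.05)] = 0.1550
  C_31 = (-0.10)(-0.15) − (-0.40)(0.70) = 0.2950
  C_32 = −[(0.60)(-0.15) − (-0.40)(-0.30)] = 0.2100
  C_33 = (0.60)(0.70) − (-0.10)(-0.30) = 0.3900
det(I−A) = Σ_j (I−A)_1j·C_1j = (0.60)(0.5225) + (-0.10)(0.2475) + (-0.40)(0.1100) = 0.24475
adj(I−A) = Cᵀ =
  [ 0.5225   0.1800   0.2950]
  [ 0.2475   0.4600   0.2100]
  [ 0.1100   0.1550   0.3900]
(I − A)⁻¹ = adj(I−A) / det(I−A) ≈
  [   2.1348     0.7354     1.2053]
  [   1.0112     1.8795     0.8580]
  [   0.4494     0.6333     1.5935]
x = (I − A)⁻¹ d = adj(I−A)·d / det(I−A), with det(I−A) = 0.24475:
  x_1 = (0.5225·440 + 0.1800·660 + 0.2950·400) / 0.24475 = 466.70 / 0.24475 ≈ 1906.8
  x_2 = (0.2475·440 + 0.4600·660 + 0.2100·400) / 0.24475 = 496.50 / 0.24475 ≈ 2028.6
  x_3 = (0.1100·440 + 0.1550·660 + 0.3900·400) / 0.24475 = 306.70 / 0.24475 ≈ 1253.1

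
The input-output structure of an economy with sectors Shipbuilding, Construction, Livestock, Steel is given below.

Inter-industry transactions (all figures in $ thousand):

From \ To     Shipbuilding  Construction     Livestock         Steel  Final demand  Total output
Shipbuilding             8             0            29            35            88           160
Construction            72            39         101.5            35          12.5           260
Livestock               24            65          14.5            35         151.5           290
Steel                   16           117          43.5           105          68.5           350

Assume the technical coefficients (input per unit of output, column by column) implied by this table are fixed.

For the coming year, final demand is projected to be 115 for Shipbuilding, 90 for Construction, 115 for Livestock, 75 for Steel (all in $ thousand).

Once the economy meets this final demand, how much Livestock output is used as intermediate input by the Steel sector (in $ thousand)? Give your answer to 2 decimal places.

z_34 = 45.12

Technical coefficients a_ij = z_ij / X_j:
  a_11 = 8/160 = 0.05, a_21 = 72/160 = 0.45, a_31 = 24/160 = 0.15, a_41 = 16/160 = 0.10
  a_12 = 0/260 = 0.00, a_22 = 39/260 = 0.15, a_32 = 65/260 = 0.25, a_42 = 117/260 = 0.45
  a_13 = 29/290 = 0.10, a_23 = 101.5/290 = 0.35, a_33 = 14.5/290 = 0.05, a_43 = 43.5/290 = 0.15
  a_14 = 35/350 = 0.10, a_24 = 35/350 = 0.10, a_34 = 35/350 = 0.10, a_44 = 105/350 = 0.30
I − A =
  [   0.95     0.00    -0.10    -0.10]
  [  -0.45     0.85    -0.35    -0.10]
  [  -0.15    -0.25     0.95    -0.10]
  [  -0.10    -0.45    -0.15     0.70]
Compute the cofactors C_ij = (−1)^(i+j)·(3×3 minor ij) of I−A; the adjugate is their transpose:
adj(I−A) = Cᵀ =
  [ 0.42900   0.06850   0.08350   0.08300]
  [ 0.34450   0.59425   0.28275   0.17450]
  [ 0.19250   0.21325   0.49375   0.12850]
  [ 0.32400   0.43750   0.29950   0.66000]
det(I−A) = Σ_j (I−A)_1j·C_1j = (0.95)(0.42900) + (0.00)(0.34450) + (-0.10)(0.19250) + (-0.10)(0.32400) = 0.3559
(I − A)⁻¹ = adj(I−A) / det(I−A) ≈
  [   1.2054     0.1925     0.2346     0.2332]
  [   0.9680     1.6697     0.7945     0.4903]
  [   0.5409     0.5992     1.3873     0.3611]
  [   0.9104     1.2293     0.8415     1.8545]
First solve x = (I − A)⁻¹ d = adj(I−A)·d / det(I−A); in particular x_4 = (0.32400·115 + 0.43750·90 + 0.29950·115 + 0.66000·75) / 0.3559 = 160.5775 / 0.3559 ≈ 451.1871.
Intermediate flow from 3 to 4: z_34 = a_34 · x_4 = 0.10 × 160.5775 / 0.3559 = 16.05775 / 0.3559 ≈ 45.12.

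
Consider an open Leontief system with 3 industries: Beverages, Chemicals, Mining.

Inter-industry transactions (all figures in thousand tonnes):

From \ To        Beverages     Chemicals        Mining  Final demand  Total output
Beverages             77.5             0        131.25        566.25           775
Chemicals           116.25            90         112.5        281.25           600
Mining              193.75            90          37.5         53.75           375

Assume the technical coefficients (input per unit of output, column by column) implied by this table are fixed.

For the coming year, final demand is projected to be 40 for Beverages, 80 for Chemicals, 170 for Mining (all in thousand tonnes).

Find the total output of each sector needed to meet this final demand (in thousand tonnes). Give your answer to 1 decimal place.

x_1 = 147.7, x_2 = 213.9, x_3 = 265.6

Technical coefficients a_ij = z_ij / X_j:
  a_11 = 77.5/775 = 0.10, a_21 = 116.25/775 = 0.15, a_31 = 193.75/775 = 0.25
  a_12 = 0/600 = 0.00, a_22 = 90/600 = 0.15, a_32 = 90/600 = 0.15
  a_13 = 131.25/375 = 0.35, a_23 = 112.5/375 = 0.30, a_33 = 37.5/375 = 0.10
I − A =
  [   0.90     0.00    -0.35]
  [  -0.15     0.85    -0.30]
  [  -0.25    -0.15     0.90]
Cofactors of I−A, C_ij = (−1)^(i+j)·(minor ij) (rows/columns in the sector order above):
  C_11 = (0.85)(0.90) − (-0.30)(-0.15) = 0.7200
  C_12 = −[(-0.15)(0.90) − (-0.30)(-0.25)] = 0.2100
  C_13 = (-0.15)(-0.15) − (0.85)(-0.25) = 0.2350
  C_21 = −[(0.00)(0.90) − (-0.35)(-0.15)] = 0.0525
  C_22 = (0.90)(0.90) − (-0.35)(-0.25) = 0.7225
  C_23 = −[(0.90)(-0.15) − (0.00)(-0.25)] = 0.1350
  C_31 = (0.00)(-0.30) − (-0.35)(0.85) = 0.2975
  C_32 = −[(0.90)(-0.30) − (-0.35)(-0.15)] = 0.3225
  C_33 = (0.90)(0.85) − (0.00)(-0.15) = 0.7650
det(I−A) = Σ_j (I−A)_1j·C_1j = (0.90)(0.7200) + (0.00)(0.2100) + (-0.35)(0.2350) = 0.56575
adj(I−A) = Cᵀ =
  [ 0.7200   0.0525   0.2975]
  [ 0.2100   0.7225   0.3225]
  [ 0.2350   0.1350   0.7650]
(I − A)⁻¹ = adj(I−A) / det(I−A) ≈
  [   1.2726     0.0928     0.5259]
  [   0.3712     1.2771     0.5700]
  [   0.4154     0.2386     1.3522]
x = (I − A)⁻¹ d = adj(I−A)·d / det(I−A), with det(I−A) = 0.56575:
  x_1 = (0.7200·40 + 0.0525·80 + 0.2975·170) / 0.56575 = 83.575 / 0.56575 ≈ 147.7
  x_2 = (0.2100·40 + 0.7225·80 + 0.3225·170) / 0.56575 = 121.025 / 0.56575 ≈ 213.9
  x_3 = (0.2350·40 + 0.1350·80 + 0.7650·170) / 0.56575 = 150.25 / 0.56575 ≈ 265.6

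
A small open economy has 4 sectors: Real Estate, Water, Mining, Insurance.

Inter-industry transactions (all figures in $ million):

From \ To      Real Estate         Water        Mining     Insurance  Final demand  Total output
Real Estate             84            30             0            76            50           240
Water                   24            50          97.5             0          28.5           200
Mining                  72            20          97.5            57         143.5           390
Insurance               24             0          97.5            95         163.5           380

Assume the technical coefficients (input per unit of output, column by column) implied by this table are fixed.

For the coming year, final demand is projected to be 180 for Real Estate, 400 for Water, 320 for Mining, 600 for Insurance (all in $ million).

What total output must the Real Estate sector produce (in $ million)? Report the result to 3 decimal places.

Technical coefficients a_ij = z_ij / X_j:
  a_11 = 84/240 = 0.35, a_21 = 24/240 = 0.10, a_31 = 72/240 = 0.30, a_41 = 24/240 = 0.10
  a_12 = 30/200 = 0.15, a_22 = 50/200 = 0.25, a_32 = 20/200 = 0.10, a_42 = 0/200 = 0.00
  a_13 = 0/390 = 0.00, a_23 = 97.5/390 = 0.25, a_33 = 97.5/390 = 0.25, a_43 = 97.5/390 = 0.25
  a_14 = 76/380 = 0.20, a_24 = 0/380 = 0.00, a_34 = 57/380 = 0.15, a_44 = 95/380 = 0.25
I − A =
  [   0.65    -0.15     0.00    -0.20]
  [  -0.10     0.75    -0.25     0.00]
  [  -0.30    -0.10     0.75    -0.15]
  [  -0.10     0.00    -0.25     0.75]
Compute the cofactors C_ij = (−1)^(i+j)·(3×3 minor ij) of I−A; the adjugate is their transpose:
adj(I−A) = Cᵀ =
  [ 0.375000   0.083750   0.065625   0.113125]
  [ 0.112500   0.311250   0.121875   0.054375]
  [ 0.187500   0.082750   0.339375   0.117875]
  [ 0.112500   0.038750   0.121875   0.326875]
det(I−A) = Σ_j (I−A)_1j·C_1j = (0.65)(0.375000) + (-0.15)(0.112500) + (0.00)(0.187500) + (-0.20)(0.112500) = 0.204375
(I − A)⁻¹ = adj(I−A) / det(I−A) ≈
  [   1.8349     0.4098     0.3211     0.5535]
  [   0.5505     1.5229     0.5963     0.2661]
  [   0.9174     0.4049     1.6606     0.5768]
  [   0.5505     0.1896     0.5963     1.5994]
x = (I − A)⁻¹ d = adj(I−A)·d / det(I−A), with det(I−A) = 0.204375:
  x_1 = (0.375000·180 + 0.083750·400 + 0.065625·320 + 0.113125·600) / 0.204375 = 189.875 / 0.204375 ≈ 929.052
  x_2 = (0.112500·180 + 0.311250·400 + 0.121875·320 + 0.054375·600) / 0.204375 = 216.375 / 0.204375 ≈ 1058.716
  x_3 = (0.187500·180 + 0.082750·400 + 0.339375·320 + 0.117875·600) / 0.204375 = 246.175 / 0.204375 ≈ 1204.526
  x_4 = (0.112500·180 + 0.038750·400 + 0.121875·320 + 0.326875·600) / 0.204375 = 270.875 / 0.204375 ≈ 1325.382

x_1 = 929.052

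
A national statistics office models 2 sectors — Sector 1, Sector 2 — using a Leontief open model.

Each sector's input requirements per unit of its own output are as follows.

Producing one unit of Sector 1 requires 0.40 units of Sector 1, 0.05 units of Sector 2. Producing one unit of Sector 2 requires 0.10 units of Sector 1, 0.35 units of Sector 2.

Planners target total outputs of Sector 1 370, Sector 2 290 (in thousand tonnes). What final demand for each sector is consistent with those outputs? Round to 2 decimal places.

I − A =
  [   0.60    -0.10]
  [  -0.05     0.65]
d = (I − A) x:
  d_1 = (+0.60)·370 + (-0.10)·290 = 193.00
  d_2 = (-0.05)·370 + (+0.65)·290 = 170.00

d_1 = 193.00, d_2 = 170.00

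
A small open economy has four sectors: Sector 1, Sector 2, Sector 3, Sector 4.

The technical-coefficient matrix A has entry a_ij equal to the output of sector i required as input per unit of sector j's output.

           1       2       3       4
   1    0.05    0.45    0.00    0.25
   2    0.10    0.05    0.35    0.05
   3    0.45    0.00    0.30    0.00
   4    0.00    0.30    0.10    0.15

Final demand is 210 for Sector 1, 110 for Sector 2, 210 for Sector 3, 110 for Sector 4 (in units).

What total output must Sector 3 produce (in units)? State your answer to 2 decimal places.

I − A =
  [   0.95    -0.45     0.00    -0.25]
  [  -0.10     0.95    -0.35    -0.05]
  [  -0.45     0.00     0.70     0.00]
  [   0.00    -0.30    -0.10     0.85]
Compute the cofactors C_ij = (−1)^(i+j)·(3×3 minor ij) of I−A; the adjugate is their transpose:
adj(I−A) = Cᵀ =
  [ 0.554750   0.320250   0.186125   0.182000]
  [ 0.195625   0.554000   0.289875   0.090125]
  [ 0.356625   0.205875   0.707125   0.117000]
  [ 0.111000   0.219750   0.185500   0.529375]
det(I−A) = Σ_j (I−A)_1j·C_1j = (0.95)(0.554750) + (-0.45)(0.195625) + (0.00)(0.356625) + (-0.25)(0.111000) = 0.41123125
(I − A)⁻¹ = adj(I−A) / det(I−A) ≈
  [   1.3490     0.7788     0.4526     0.4426]
  [   0.4757     1.3472     0.7049     0.2192]
  [   0.8672     0.5006     1.7195     0.2845]
  [   0.2699     0.5344     0.4511     1.2873]
x = (I − A)⁻¹ d = adj(I−A)·d / det(I−A), with det(I−A) = 0.41123125:
  x_1 = (0.554750·210 + 0.320250·110 + 0.186125·210 + 0.182000·110) / 0.41123125 = 210.83125 / 0.41123125 ≈ 512.68
  x_2 = (0.195625·210 + 0.554000·110 + 0.289875·210 + 0.090125·110) / 0.41123125 = 172.80875 / 0.41123125 ≈ 420.22
  x_3 = (0.356625·210 + 0.205875·110 + 0.707125·210 + 0.117000·110) / 0.41123125 = 258.90375 / 0.41123125 ≈ 629.58
  x_4 = (0.111000·210 + 0.219750·110 + 0.185500·210 + 0.529375·110) / 0.41123125 = 144.66875 / 0.41123125 ≈ 351.79

x_3 = 629.58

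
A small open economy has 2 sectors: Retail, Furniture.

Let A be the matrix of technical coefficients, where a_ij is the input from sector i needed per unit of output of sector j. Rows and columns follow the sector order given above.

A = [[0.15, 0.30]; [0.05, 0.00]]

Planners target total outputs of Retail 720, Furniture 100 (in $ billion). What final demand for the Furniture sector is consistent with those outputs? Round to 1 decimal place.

I − A =
  [   0.85    -0.30]
  [  -0.05     1.00]
d = (I − A) x:
  d_R = (+0.85)·720 + (-0.30)·100 = 582.0
  d_F = (-0.05)·720 + (+1.00)·100 = 64.0

d_F = 64.0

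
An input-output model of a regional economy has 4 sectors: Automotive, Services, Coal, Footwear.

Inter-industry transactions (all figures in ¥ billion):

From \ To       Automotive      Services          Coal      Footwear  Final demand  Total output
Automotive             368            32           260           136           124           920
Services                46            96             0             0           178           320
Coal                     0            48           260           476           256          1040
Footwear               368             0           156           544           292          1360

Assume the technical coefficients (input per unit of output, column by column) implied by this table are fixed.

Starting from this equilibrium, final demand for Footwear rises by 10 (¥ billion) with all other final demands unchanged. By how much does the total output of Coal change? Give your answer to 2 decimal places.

Technical coefficients a_ij = z_ij / X_j:
  a_AA = 368/920 = 0.40, a_SA = 46/920 = 0.05, a_CA = 0/920 = 0.00, a_FA = 368/920 = 0.40
  a_AS = 32/320 = 0.10, a_SS = 96/320 = 0.30, a_CS = 48/320 = 0.15, a_FS = 0/320 = 0.00
  a_AC = 260/1040 = 0.25, a_SC = 0/1040 = 0.00, a_CC = 260/1040 = 0.25, a_FC = 156/1040 = 0.15
  a_AF = 136/1360 = 0.10, a_SF = 0/1360 = 0.00, a_CF = 476/1360 = 0.35, a_FF = 544/1360 = 0.40
I − A =
  [   0.60    -0.10    -0.25    -0.10]
  [  -0.05     0.70     0.00     0.00]
  [   0.00    -0.15     0.75    -0.35]
  [  -0.40     0.00    -0.15     0.60]
Compute the cofactors C_ij = (−1)^(i+j)·(3×3 minor ij) of I−A; the adjugate is their transpose:
adj(I−A) = Cᵀ =
  [ 0.278250   0.064500   0.115500   0.113750]
  [ 0.019875   0.173500   0.008250   0.008125]
  [ 0.102500   0.062000   0.221000   0.146000]
  [ 0.211125   0.058500   0.132250   0.309375]
det(I−A) = Σ_j (I−A)_1j·C_1j = (0.60)(0.278250) + (-0.10)(0.019875) + (-0.25)(0.102500) + (-0.10)(0.211125) = 0.118225
(I − A)⁻¹ = adj(I−A) / det(I−A) ≈
  [   2.3536     0.5456     0.9770     0.9621]
  [   0.1681     1.4675     0.0698     0.0687]
  [   0.8670     0.5244     1.8693     1.2349]
  [   1.7858     0.4948     1.1186     2.6168]
Δx = (I − A)⁻¹ Δd with Δd having +10 in the Footwear component and 0 elsewhere.
So Δx_C = L_CF · (+10), where L_CF = adj(I−A)_CF / det(I−A) = 0.146000 / 0.118225.
Δx_C = 0.146000 × (+10) / 0.118225 = 1.46 / 0.118225 ≈ 12.35.

Δx_C = 12.35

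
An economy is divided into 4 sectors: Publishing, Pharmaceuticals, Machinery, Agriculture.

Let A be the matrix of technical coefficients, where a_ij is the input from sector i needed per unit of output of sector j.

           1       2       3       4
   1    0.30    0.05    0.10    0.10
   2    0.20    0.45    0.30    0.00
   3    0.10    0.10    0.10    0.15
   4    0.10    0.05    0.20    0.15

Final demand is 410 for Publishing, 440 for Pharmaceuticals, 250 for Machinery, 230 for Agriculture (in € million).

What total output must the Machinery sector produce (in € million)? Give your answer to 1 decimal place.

I − A =
  [   0.70    -0.05    -0.10    -0.10]
  [  -0.20     0.55    -0.30     0.00]
  [  -0.10    -0.10     0.90    -0.15]
  [  -0.10    -0.05    -0.20     0.85]
Compute the cofactors C_ij = (−1)^(i+j)·(3×3 minor ij) of I−A; the adjugate is their transpose:
adj(I−A) = Cᵀ =
  [ 0.37650   0.05250   0.07200   0.05700]
  [ 0.17700   0.49350   0.19650   0.05550]
  [ 0.07350   0.06925   0.31225   0.06375]
  [ 0.07200   0.05150   0.09350   0.30750]
det(I−A) = Σ_j (I−A)_1j·C_1j = (0.70)(0.37650) + (-0.05)(0.17700) + (-0.10)(0.07350) + (-0.10)(0.07200) = 0.24015
(I − A)⁻¹ = adj(I−A) / det(I−A) ≈
  [   1.5678     0.2186     0.2998     0.2374]
  [   0.7370     2.0550     0.8182     0.2311]
  [   0.3061     0.2884     1.3002     0.2655]
  [   0.2998     0.2144     0.3893     1.2804]
x = (I − A)⁻¹ d = adj(I−A)·d / det(I−A), with det(I−A) = 0.24015:
  x_1 = (0.37650·410 + 0.05250·440 + 0.07200·250 + 0.05700·230) / 0.24015 = 208.575 / 0.24015 ≈ 868.5
  x_2 = (0.17700·410 + 0.49350·440 + 0.19650·250 + 0.05550·230) / 0.24015 = 351.60 / 0.24015 ≈ 1464.1
  x_3 = (0.07350·410 + 0.06925·440 + 0.31225·250 + 0.06375·230) / 0.24015 = 153.33 / 0.24015 ≈ 638.5
  x_4 = (0.07200·410 + 0.05150·440 + 0.09350·250 + 0.30750·230) / 0.24015 = 146.28 / 0.24015 ≈ 609.1

x_3 = 638.5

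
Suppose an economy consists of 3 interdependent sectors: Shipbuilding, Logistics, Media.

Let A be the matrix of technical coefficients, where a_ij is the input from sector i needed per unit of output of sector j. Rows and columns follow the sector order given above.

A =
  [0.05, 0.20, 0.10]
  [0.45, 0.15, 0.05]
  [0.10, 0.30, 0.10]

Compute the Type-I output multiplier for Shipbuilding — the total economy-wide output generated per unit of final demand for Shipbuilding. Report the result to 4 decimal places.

I − A =
  [   0.95    -0.20    -0.10]
  [  -0.45     0.85    -0.05]
  [  -0.10    -0.30     0.90]
Cofactors of I−A, C_ij = (−1)^(i+j)·(minor ij) (rows/columns in the sector order above):
  C_11 = (0.85)(0.90) − (-0.05)(-0.30) = 0.7500
  C_12 = −[(-0.45)(0.90) − (-0.05)(-0.10)] = 0.4100
  C_13 = (-0.45)(-0.30) − (0.85)(-0.10) = 0.2200
  C_21 = −[(-0.20)(0.90) − (-0.10)(-0.30)] = 0.2100
  C_22 = (0.95)(0.90) − (-0.10)(-0.10) = 0.8450
  C_23 = −[(0.95)(-0.30) − (-0.20)(-0.10)] = 0.3050
  C_31 = (-0.20)(-0.05) − (-0.10)(0.85) = 0.0950
  C_32 = −[(0.95)(-0.05) − (-0.10)(-0.45)] = 0.0925
  C_33 = (0.95)(0.85) − (-0.20)(-0.45) = 0.7175
det(I−A) = Σ_j (I−A)_1j·C_1j = (0.95)(0.7500) + (-0.20)(0.4100) + (-0.10)(0.2200) = 0.6085
adj(I−A) = Cᵀ =
  [ 0.7500   0.2100   0.0950]
  [ 0.4100   0.8450   0.0925]
  [ 0.2200   0.3050   0.7175]
(I − A)⁻¹ = adj(I−A) / det(I−A) ≈
  [   1.23254     0.34511     0.15612]
  [   0.67379     1.38866     0.15201]
  [   0.36154     0.50123     1.17913]
The output multiplier for sector j is the column-j sum of the Leontief inverse (I − A)⁻¹ = adj(I−A) / det(I−A).
Column S of adj(I−A): (0.7500, 0.4100, 0.2200); det(I−A) = 0.6085.
m_S = (0.7500 + 0.4100 + 0.2200) / 0.6085 = 1.38 / 0.6085 ≈ 2.2679.

m_S = 2.2679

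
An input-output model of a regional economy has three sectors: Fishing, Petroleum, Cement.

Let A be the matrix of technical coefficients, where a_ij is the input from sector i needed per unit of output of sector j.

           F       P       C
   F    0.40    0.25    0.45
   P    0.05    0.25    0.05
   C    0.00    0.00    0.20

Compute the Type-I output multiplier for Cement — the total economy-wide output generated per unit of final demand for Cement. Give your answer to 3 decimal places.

m_C = 2.400

I − A =
  [   0.60    -0.25    -0.45]
  [  -0.05     0.75    -0.05]
  [   0.00     0.00     0.80]
Cofactors of I−A, C_ij = (−1)^(i+j)·(minor ij) (rows/columns in the sector order above):
  C_11 = (0.75)(0.80) − (-0.05)(0.00) = 0.6000
  C_12 = −[(-0.05)(0.80) − (-0.05)(0.00)] = 0.0400
  C_13 = (-0.05)(0.00) − (0.75)(0.00) = 0.0000
  C_21 = −[(-0.25)(0.80) − (-0.45)(0.00)] = 0.2000
  C_22 = (0.60)(0.80) − (-0.45)(0.00) = 0.4800
  C_23 = −[(0.60)(0.00) − (-0.25)(0.00)] = 0.0000
  C_31 = (-0.25)(-0.05) − (-0.45)(0.75) = 0.3500
  C_32 = −[(0.60)(-0.05) − (-0.45)(-0.05)] = 0.0525
  C_33 = (0.60)(0.75) − (-0.25)(-0.05) = 0.4375
det(I−A) = Σ_j (I−A)_1j·C_1j = (0.60)(0.6000) + (-0.25)(0.0400) + (-0.45)(0.0000) = 0.3500
adj(I−A) = Cᵀ =
  [ 0.6000   0.2000   0.3500]
  [ 0.0400   0.4800   0.0525]
  [ 0.0000   0.0000   0.4375]
(I − A)⁻¹ = adj(I−A) / det(I−A) ≈
  [   1.7143     0.5714     1.0000]
  [   0.1143     1.3714     0.1500]
  [   0.0000     0.0000     1.2500]
The output multiplier for sector j is the column-j sum of the Leontief inverse (I − A)⁻¹ = adj(I−A) / det(I−A).
Column C of adj(I−A): (0.3500, 0.0525, 0.4375); det(I−A) = 0.3500.
m_C = (0.3500 + 0.0525 + 0.4375) / 0.3500 = 0.84 / 0.3500 = 2.400.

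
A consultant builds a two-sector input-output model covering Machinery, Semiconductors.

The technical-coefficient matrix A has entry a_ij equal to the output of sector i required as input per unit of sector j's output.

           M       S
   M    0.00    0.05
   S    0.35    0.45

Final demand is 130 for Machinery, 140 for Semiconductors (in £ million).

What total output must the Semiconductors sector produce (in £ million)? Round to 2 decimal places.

I − A =
  [   1.00    -0.05]
  [  -0.35     0.55]
det(I−A) = (1.00)(0.55) − (-0.05)(-0.35) = 0.5325
adj(I−A) = [[0.55, 0.05], [0.35, 1.00]]
(I − A)⁻¹ = adj(I−A) / det(I−A) ≈
  [   1.0329     0.0939]
  [   0.6573     1.8779]
x = (I − A)⁻¹ d = adj(I−A)·d / det(I−A), with det(I−A) = 0.5325:
  x_M = (0.55·130 + 0.05·140) / 0.5325 = 78.50 / 0.5325 ≈ 147.42
  x_S = (0.35·130 + 1.00·140) / 0.5325 = 185.50 / 0.5325 ≈ 348.36

x_S = 348.36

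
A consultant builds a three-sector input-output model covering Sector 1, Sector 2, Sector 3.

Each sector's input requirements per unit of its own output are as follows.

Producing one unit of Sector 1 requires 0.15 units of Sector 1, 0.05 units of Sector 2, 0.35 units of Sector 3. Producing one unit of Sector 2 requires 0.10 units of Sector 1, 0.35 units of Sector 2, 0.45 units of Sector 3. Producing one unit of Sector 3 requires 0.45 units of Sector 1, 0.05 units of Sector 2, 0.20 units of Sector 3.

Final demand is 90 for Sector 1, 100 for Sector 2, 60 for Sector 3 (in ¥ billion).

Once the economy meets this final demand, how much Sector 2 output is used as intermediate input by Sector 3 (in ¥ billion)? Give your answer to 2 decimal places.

I − A =
  [   0.85    -0.10    -0.45]
  [  -0.05     0.65    -0.05]
  [  -0.35    -0.45     0.80]
Cofactors of I−A, C_ij = (−1)^(i+j)·(minor ij) (rows/columns in the sector order above):
  C_11 = (0.65)(0.80) − (-0.05)(-0.45) = 0.4975
  C_12 = −[(-0.05)(0.80) − (-0.05)(-0.35)] = 0.0575
  C_13 = (-0.05)(-0.45) − (0.65)(-0.35) = 0.2500
  C_21 = −[(-0.10)(0.80) − (-0.45)(-0.45)] = 0.2825
  C_22 = (0.85)(0.80) − (-0.45)(-0.35) = 0.5225
  C_23 = −[(0.85)(-0.45) − (-0.10)(-0.35)] = 0.4175
  C_31 = (-0.10)(-0.05) − (-0.45)(0.65) = 0.2975
  C_32 = −[(0.85)(-0.05) − (-0.45)(-0.05)] = 0.0650
  C_33 = (0.85)(0.65) − (-0.10)(-0.05) = 0.5475
det(I−A) = Σ_j (I−A)_1j·C_1j = (0.85)(0.4975) + (-0.10)(0.0575) + (-0.45)(0.2500) = 0.304625
adj(I−A) = Cᵀ =
  [ 0.4975   0.2825   0.2975]
  [ 0.0575   0.5225   0.0650]
  [ 0.2500   0.4175   0.5475]
(I − A)⁻¹ = adj(I−A) / det(I−A) ≈
  [   1.6332     0.9274     0.9766]
  [   0.1888     1.7152     0.2134]
  [   0.8207     1.3705     1.7973]
First solve x = (I − A)⁻¹ d = adj(I−A)·d / det(I−A); in particular x_3 = (0.2500·90 + 0.4175·100 + 0.5475·60) / 0.304625 = 97.10 / 0.304625 ≈ 318.7526.
Intermediate flow from 2 to 3: z_23 = a_23 · x_3 = 0.05 × 97.10 / 0.304625 = 4.855 / 0.304625 ≈ 15.94.

z_23 = 15.94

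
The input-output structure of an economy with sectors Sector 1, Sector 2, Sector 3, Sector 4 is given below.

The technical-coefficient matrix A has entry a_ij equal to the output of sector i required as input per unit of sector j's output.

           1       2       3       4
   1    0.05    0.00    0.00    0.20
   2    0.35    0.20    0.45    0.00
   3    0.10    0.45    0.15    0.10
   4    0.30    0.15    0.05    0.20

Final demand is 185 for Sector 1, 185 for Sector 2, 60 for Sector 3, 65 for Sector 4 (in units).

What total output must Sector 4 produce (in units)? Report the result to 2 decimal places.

x_4 = 321.72

I − A =
  [   0.95     0.00     0.00    -0.20]
  [  -0.35     0.80    -0.45     0.00]
  [  -0.10    -0.45     0.85    -0.10]
  [  -0.30    -0.15    -0.05     0.80]
Compute the cofactors C_ij = (−1)^(i+j)·(3×3 minor ij) of I−A; the adjugate is their transpose:
adj(I−A) = Cᵀ =
  [ 0.371250   0.030000   0.021500   0.095500]
  [ 0.285750   0.589250   0.318500   0.111250]
  [ 0.219250   0.332250   0.549500   0.123500]
  [ 0.206500   0.142500   0.102125   0.453625]
det(I−A) = Σ_j (I−A)_1j·C_1j = (0.95)(0.371250) + (0.00)(0.285750) + (0.00)(0.219250) + (-0.20)(0.206500) = 0.3113875
(I − A)⁻¹ = adj(I−A) / det(I−A) ≈
  [   1.1922     0.0963     0.0690     0.3067]
  [   0.9177     1.8923     1.0228     0.3573]
  [   0.7041     1.0670     1.7647     0.3966]
  [   0.6632     0.4576     0.3280     1.4568]
x = (I − A)⁻¹ d = adj(I−A)·d / det(I−A), with det(I−A) = 0.3113875:
  x_1 = (0.371250·185 + 0.030000·185 + 0.021500·60 + 0.095500·65) / 0.3113875 = 81.72875 / 0.3113875 ≈ 262.47
  x_2 = (0.285750·185 + 0.589250·185 + 0.318500·60 + 0.111250·65) / 0.3113875 = 188.21625 / 0.3113875 ≈ 604.44
  x_3 = (0.219250·185 + 0.332250·185 + 0.549500·60 + 0.123500·65) / 0.3113875 = 143.025 / 0.3113875 ≈ 459.32
  x_4 = (0.206500·185 + 0.142500·185 + 0.102125·60 + 0.453625·65) / 0.3113875 = 100.178125 / 0.3113875 ≈ 321.72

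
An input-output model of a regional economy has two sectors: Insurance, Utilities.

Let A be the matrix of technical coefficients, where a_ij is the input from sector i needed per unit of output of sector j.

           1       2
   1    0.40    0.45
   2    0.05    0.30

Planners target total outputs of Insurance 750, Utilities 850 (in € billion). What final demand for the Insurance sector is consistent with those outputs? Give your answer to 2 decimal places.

I − A =
  [   0.60    -0.45]
  [  -0.05     0.70]
d = (I − A) x:
  d_1 = (+0.60)·750 + (-0.45)·850 = 67.50
  d_2 = (-0.05)·750 + (+0.70)·850 = 557.50

d_1 = 67.50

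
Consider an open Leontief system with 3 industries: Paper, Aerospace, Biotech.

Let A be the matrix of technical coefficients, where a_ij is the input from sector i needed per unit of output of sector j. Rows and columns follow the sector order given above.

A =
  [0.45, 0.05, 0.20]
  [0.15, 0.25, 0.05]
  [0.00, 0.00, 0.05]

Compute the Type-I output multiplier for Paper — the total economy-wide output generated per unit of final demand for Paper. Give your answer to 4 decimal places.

I − A =
  [   0.55    -0.05    -0.20]
  [  -0.15     0.75    -0.05]
  [   0.00     0.00     0.95]
Cofactors of I−A, C_ij = (−1)^(i+j)·(minor ij) (rows/columns in the sector order above):
  C_11 = (0.75)(0.95) − (-0.05)(0.00) = 0.7125
  C_12 = −[(-0.15)(0.95) − (-0.05)(0.00)] = 0.1425
  C_13 = (-0.15)(0.00) − (0.75)(0.00) = 0.0000
  C_21 = −[(-0.05)(0.95) − (-0.20)(0.00)] = 0.0475
  C_22 = (0.55)(0.95) − (-0.20)(0.00) = 0.5225
  C_23 = −[(0.55)(0.00) − (-0.05)(0.00)] = 0.0000
  C_31 = (-0.05)(-0.05) − (-0.20)(0.75) = 0.1525
  C_32 = −[(0.55)(-0.05) − (-0.20)(-0.15)] = 0.0575
  C_33 = (0.55)(0.75) − (-0.05)(-0.15) = 0.4050
det(I−A) = Σ_j (I−A)_1j·C_1j = (0.55)(0.7125) + (-0.05)(0.1425) + (-0.20)(0.0000) = 0.38475
adj(I−A) = Cᵀ =
  [ 0.7125   0.0475   0.1525]
  [ 0.1425   0.5225   0.0575]
  [ 0.0000   0.0000   0.4050]
(I − A)⁻¹ = adj(I−A) / det(I−A) ≈
  [   1.85185     0.12346     0.39636]
  [   0.37037     1.35802     0.14945]
  [   0.00000     0.00000     1.05263]
The output multiplier for sector j is the column-j sum of the Leontief inverse (I − A)⁻¹ = adj(I−A) / det(I−A).
Column 1 of adj(I−A): (0.7125, 0.1425, 0.0000); det(I−A) = 0.38475.
m_1 = (0.7125 + 0.1425 + 0.0000) / 0.38475 = 0.855 / 0.38475 ≈ 2.2222.

m_1 = 2.2222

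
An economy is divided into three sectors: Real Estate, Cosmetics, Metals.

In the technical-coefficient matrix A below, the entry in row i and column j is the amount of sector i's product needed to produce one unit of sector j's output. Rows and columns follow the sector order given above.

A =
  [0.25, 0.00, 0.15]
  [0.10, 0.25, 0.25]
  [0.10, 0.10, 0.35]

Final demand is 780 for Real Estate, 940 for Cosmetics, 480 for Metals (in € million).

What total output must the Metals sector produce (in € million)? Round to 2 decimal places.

x_3 = 1217.51

I − A =
  [   0.75     0.00    -0.15]
  [  -0.10     0.75    -0.25]
  [  -0.10    -0.10     0.65]
Cofactors of I−A, C_ij = (−1)^(i+j)·(minor ij) (rows/columns in the sector order above):
  C_11 = (0.75)(0.65) − (-0.25)(-0.10) = 0.4625
  C_12 = −[(-0.10)(0.65) − (-0.25)(-0.10)] = 0.0900
  C_13 = (-0.10)(-0.10) − (0.75)(-0.10) = 0.0850
  C_21 = −[(0.00)(0.65) − (-0.15)(-0.10)] = 0.0150
  C_22 = (0.75)(0.65) − (-0.15)(-0.10) = 0.4725
  C_23 = −[(0.75)(-0.10) − (0.00)(-0.10)] = 0.0750
  C_31 = (0.00)(-0.25) − (-0.15)(0.75) = 0.1125
  C_32 = −[(0.75)(-0.25) − (-0.15)(-0.10)] = 0.2025
  C_33 = (0.75)(0.75) − (0.00)(-0.10) = 0.5625
det(I−A) = Σ_j (I−A)_1j·C_1j = (0.75)(0.4625) + (0.00)(0.0900) + (-0.15)(0.0850) = 0.334125
adj(I−A) = Cᵀ =
  [ 0.4625   0.0150   0.1125]
  [ 0.0900   0.4725   0.2025]
  [ 0.0850   0.0750   0.5625]
(I − A)⁻¹ = adj(I−A) / det(I−A) ≈
  [   1.3842     0.0449     0.3367]
  [   0.2694     1.4141     0.6061]
  [   0.2544     0.2245     1.6835]
x = (I − A)⁻¹ d = adj(I−A)·d / det(I−A), with det(I−A) = 0.334125:
  x_1 = (0.4625·780 + 0.0150·940 + 0.1125·480) / 0.334125 = 428.85 / 0.334125 ≈ 1283.50
  x_2 = (0.0900·780 + 0.4725·940 + 0.2025·480) / 0.334125 = 611.55 / 0.334125 ≈ 1830.30
  x_3 = (0.0850·780 + 0.0750·940 + 0.5625·480) / 0.334125 = 406.80 / 0.334125 ≈ 1217.51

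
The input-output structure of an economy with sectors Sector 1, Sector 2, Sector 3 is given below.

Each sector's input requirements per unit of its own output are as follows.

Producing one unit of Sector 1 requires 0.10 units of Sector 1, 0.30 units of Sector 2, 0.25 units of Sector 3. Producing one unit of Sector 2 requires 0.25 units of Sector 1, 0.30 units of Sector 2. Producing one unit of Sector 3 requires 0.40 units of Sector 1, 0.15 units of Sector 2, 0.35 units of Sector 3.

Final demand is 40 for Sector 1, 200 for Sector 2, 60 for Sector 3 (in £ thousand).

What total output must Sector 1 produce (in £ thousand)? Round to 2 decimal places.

x_1 = 247.89

I − A =
  [   0.90    -0.25    -0.40]
  [  -0.30     0.70    -0.15]
  [  -0.25     0.00     0.65]
Cofactors of I−A, C_ij = (−1)^(i+j)·(minor ij) (rows/columns in the sector order above):
  C_11 = (0.70)(0.65) − (-0.15)(0.00) = 0.4550
  C_12 = −[(-0.30)(0.65) − (-0.15)(-0.25)] = 0.2325
  C_13 = (-0.30)(0.00) − (0.70)(-0.25) = 0.1750
  C_21 = −[(-0.25)(0.65) − (-0.40)(0.00)] = 0.1625
  C_22 = (0.90)(0.65) − (-0.40)(-0.25) = 0.4850
  C_23 = −[(0.90)(0.00) − (-0.25)(-0.25)] = 0.0625
  C_31 = (-0.25)(-0.15) − (-0.40)(0.70) = 0.3175
  C_32 = −[(0.90)(-0.15) − (-0.40)(-0.30)] = 0.2550
  C_33 = (0.90)(0.70) − (-0.25)(-0.30) = 0.5550
det(I−A) = Σ_j (I−A)_1j·C_1j = (0.90)(0.4550) + (-0.25)(0.2325) + (-0.40)(0.1750) = 0.281375
adj(I−A) = Cᵀ =
  [ 0.4550   0.1625   0.3175]
  [ 0.2325   0.4850   0.2550]
  [ 0.1750   0.0625   0.5550]
(I − A)⁻¹ = adj(I−A) / det(I−A) ≈
  [   1.6171     0.5775     1.1284]
  [   0.8263     1.7237     0.9063]
  [   0.6219     0.2221     1.9725]
x = (I − A)⁻¹ d = adj(I−A)·d / det(I−A), with det(I−A) = 0.281375:
  x_1 = (0.4550·40 + 0.1625·200 + 0.3175·60) / 0.281375 = 69.75 / 0.281375 ≈ 247.89
  x_2 = (0.2325·40 + 0.4850·200 + 0.2550·60) / 0.281375 = 121.60 / 0.281375 ≈ 432.16
  x_3 = (0.1750·40 + 0.0625·200 + 0.5550·60) / 0.281375 = 52.80 / 0.281375 ≈ 187.65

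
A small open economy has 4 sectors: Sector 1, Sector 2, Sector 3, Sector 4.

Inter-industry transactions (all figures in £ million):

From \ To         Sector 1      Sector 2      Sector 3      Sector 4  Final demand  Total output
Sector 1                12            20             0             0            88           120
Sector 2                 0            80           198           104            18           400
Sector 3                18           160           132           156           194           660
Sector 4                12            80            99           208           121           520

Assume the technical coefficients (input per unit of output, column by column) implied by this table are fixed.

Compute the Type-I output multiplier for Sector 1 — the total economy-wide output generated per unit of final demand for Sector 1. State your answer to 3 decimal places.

Technical coefficients a_ij = z_ij / X_j:
  a_11 = 12/120 = 0.10, a_21 = 0/120 = 0.00, a_31 = 18/120 = 0.15, a_41 = 12/120 = 0.10
  a_12 = 20/400 = 0.05, a_22 = 80/400 = 0.20, a_32 = 160/400 = 0.40, a_42 = 80/400 = 0.20
  a_13 = 0/660 = 0.00, a_23 = 198/660 = 0.30, a_33 = 132/660 = 0.20, a_43 = 99/660 = 0.15
  a_14 = 0/520 = 0.00, a_24 = 104/520 = 0.20, a_34 = 156/520 = 0.30, a_44 = 208/520 = 0.40
I − A =
  [   0.90    -0.05     0.00     0.00]
  [   0.00     0.80    -0.30    -0.20]
  [  -0.15    -0.40     0.80    -0.30]
  [  -0.10    -0.20    -0.15     0.60]
Compute the cofactors C_ij = (−1)^(i+j)·(3×3 minor ij) of I−A; the adjugate is their transpose:
adj(I−A) = Cᵀ =
  [ 0.214000   0.021750   0.010500   0.012500]
  [ 0.056500   0.391500   0.189000   0.225000]
  [ 0.098000   0.276000   0.395000   0.289500]
  [ 0.079000   0.203125   0.163500   0.465750]
det(I−A) = Σ_j (I−A)_1j·C_1j = (0.90)(0.214000) + (-0.05)(0.056500) + (0.00)(0.098000) + (0.00)(0.079000) = 0.189775
(I − A)⁻¹ = adj(I−A) / det(I−A) ≈
  [   1.1277     0.1146     0.0553     0.0659]
  [   0.2977     2.0630     0.9959     1.1856]
  [   0.5164     1.4544     2.0814     1.5255]
  [   0.4163     1.0703     0.8615     2.4542]
The output multiplier for sector j is the column-j sum of the Leontief inverse (I − A)⁻¹ = adj(I−A) / det(I−A).
Column 1 of adj(I−A): (0.214000, 0.056500, 0.098000, 0.079000); det(I−A) = 0.189775.
m_1 = (0.214000 + 0.056500 + 0.098000 + 0.079000) / 0.189775 = 0.4475 / 0.189775 ≈ 2.358.

m_1 = 2.358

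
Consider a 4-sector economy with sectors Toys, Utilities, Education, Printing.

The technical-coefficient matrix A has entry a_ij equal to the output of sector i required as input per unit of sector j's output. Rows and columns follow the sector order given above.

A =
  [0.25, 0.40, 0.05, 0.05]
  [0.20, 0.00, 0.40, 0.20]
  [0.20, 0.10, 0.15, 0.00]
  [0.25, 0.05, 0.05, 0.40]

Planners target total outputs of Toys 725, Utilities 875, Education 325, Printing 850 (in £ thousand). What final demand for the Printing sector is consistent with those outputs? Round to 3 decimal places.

I − A =
  [   0.75    -0.40    -0.05    -0.05]
  [  -0.20     1.00    -0.40    -0.20]
  [  -0.20    -0.10     0.85     0.00]
  [  -0.25    -0.05    -0.05     0.60]
d = (I − A) x:
  d_1 = (+0.75)·725 + (-0.40)·875 + (-0.05)·325 + (-0.05)·850 = 135.000
  d_2 = (-0.20)·725 + (+1.00)·875 + (-0.40)·325 + (-0.20)·850 = 430.000
  d_3 = (-0.20)·725 + (-0.10)·875 + (+0.85)·325 + (+0.00)·850 = 43.750
  d_4 = (-0.25)·725 + (-0.05)·875 + (-0.05)·325 + (+0.60)·850 = 268.750

d_4 = 268.750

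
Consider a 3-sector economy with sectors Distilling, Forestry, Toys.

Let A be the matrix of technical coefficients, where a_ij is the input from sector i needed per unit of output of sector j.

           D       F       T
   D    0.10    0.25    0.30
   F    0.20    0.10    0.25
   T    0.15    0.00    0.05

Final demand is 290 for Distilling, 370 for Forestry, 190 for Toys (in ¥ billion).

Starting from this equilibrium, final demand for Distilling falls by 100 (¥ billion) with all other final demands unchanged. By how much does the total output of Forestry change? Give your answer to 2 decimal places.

Δx_F = -33.85

I − A =
  [   0.90    -0.25    -0.30]
  [  -0.20     0.90    -0.25]
  [  -0.15     0.00     0.95]
Cofactors of I−A, C_ij = (−1)^(i+j)·(minor ij) (rows/columns in the sector order above):
  C_11 = (0.90)(0.95) − (-0.25)(0.00) = 0.8550
  C_12 = −[(-0.20)(0.95) − (-0.25)(-0.15)] = 0.2275
  C_13 = (-0.20)(0.00) − (0.90)(-0.15) = 0.1350
  C_21 = −[(-0.25)(0.95) − (-0.30)(0.00)] = 0.2375
  C_22 = (0.90)(0.95) − (-0.30)(-0.15) = 0.8100
  C_23 = −[(0.90)(0.00) − (-0.25)(-0.15)] = 0.0375
  C_31 = (-0.25)(-0.25) − (-0.30)(0.90) = 0.3325
  C_32 = −[(0.90)(-0.25) − (-0.30)(-0.20)] = 0.2850
  C_33 = (0.90)(0.90) − (-0.25)(-0.20) = 0.7600
det(I−A) = Σ_j (I−A)_1j·C_1j = (0.90)(0.8550) + (-0.25)(0.2275) + (-0.30)(0.1350) = 0.672125
adj(I−A) = Cᵀ =
  [ 0.8550   0.2375   0.3325]
  [ 0.2275   0.8100   0.2850]
  [ 0.1350   0.0375   0.7600]
(I − A)⁻¹ = adj(I−A) / det(I−A) ≈
  [   1.2721     0.3534     0.4947]
  [   0.3385     1.2051     0.4240]
  [   0.2009     0.0558     1.1307]
Δx = (I − A)⁻¹ Δd with Δd having -100 in the Distilling component and 0 elsewhere.
So Δx_F = L_FD · (-100), where L_FD = adj(I−A)_FD / det(I−A) = 0.2275 / 0.672125.
Δx_F = 0.2275 × (-100) / 0.672125 = -22.75 / 0.672125 ≈ -33.85.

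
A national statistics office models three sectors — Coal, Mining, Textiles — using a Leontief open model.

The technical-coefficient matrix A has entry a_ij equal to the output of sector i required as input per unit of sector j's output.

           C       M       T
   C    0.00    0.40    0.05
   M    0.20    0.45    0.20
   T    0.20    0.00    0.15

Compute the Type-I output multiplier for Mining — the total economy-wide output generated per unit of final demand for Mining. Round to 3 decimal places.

m_M = 3.333

I − A =
  [   1.00    -0.40    -0.05]
  [  -0.20     0.55    -0.20]
  [  -0.20     0.00     0.85]
Cofactors of I−A, C_ij = (−1)^(i+j)·(minor ij) (rows/columns in the sector order above):
  C_11 = (0.55)(0.85) − (-0.20)(0.00) = 0.4675
  C_12 = −[(-0.20)(0.85) − (-0.20)(-0.20)] = 0.2100
  C_13 = (-0.20)(0.00) − (0.55)(-0.20) = 0.1100
  C_21 = −[(-0.40)(0.85) − (-0.05)(0.00)] = 0.3400
  C_22 = (1.00)(0.85) − (-0.05)(-0.20) = 0.8400
  C_23 = −[(1.00)(0.00) − (-0.40)(-0.20)] = 0.0800
  C_31 = (-0.40)(-0.20) − (-0.05)(0.55) = 0.1075
  C_32 = −[(1.00)(-0.20) − (-0.05)(-0.20)] = 0.2100
  C_33 = (1.00)(0.55) − (-0.40)(-0.20) = 0.4700
det(I−A) = Σ_j (I−A)_1j·C_1j = (1.00)(0.4675) + (-0.40)(0.2100) + (-0.05)(0.1100) = 0.3780
adj(I−A) = Cᵀ =
  [ 0.4675   0.3400   0.1075]
  [ 0.2100   0.8400   0.2100]
  [ 0.1100   0.0800   0.4700]
(I − A)⁻¹ = adj(I−A) / det(I−A) ≈
  [   1.2368     0.8995     0.2844]
  [   0.5556     2.2222     0.5556]
  [   0.2910     0.2116     1.2434]
The output multiplier for sector j is the column-j sum of the Leontief inverse (I − A)⁻¹ = adj(I−A) / det(I−A).
Column M of adj(I−A): (0.3400, 0.8400, 0.0800); det(I−A) = 0.3780.
m_M = (0.3400 + 0.8400 + 0.0800) / 0.3780 = 1.26 / 0.3780 ≈ 3.333.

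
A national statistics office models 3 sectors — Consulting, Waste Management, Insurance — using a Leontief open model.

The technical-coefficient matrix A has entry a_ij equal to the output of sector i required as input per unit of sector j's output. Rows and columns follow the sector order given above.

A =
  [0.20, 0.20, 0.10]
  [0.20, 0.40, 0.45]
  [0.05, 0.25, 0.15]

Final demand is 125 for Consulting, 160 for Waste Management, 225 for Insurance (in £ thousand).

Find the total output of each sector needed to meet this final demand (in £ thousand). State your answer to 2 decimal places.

x_C = 422.24, x_W = 801.34, x_I = 525.23

I − A =
  [   0.80    -0.20    -0.10]
  [  -0.20     0.60    -0.45]
  [  -0.05    -0.25     0.85]
Cofactors of I−A, C_ij = (−1)^(i+j)·(minor ij) (rows/columns in the sector order above):
  C_11 = (0.60)(0.85) − (-0.45)(-0.25) = 0.3975
  C_12 = −[(-0.20)(0.85) − (-0.45)(-0.05)] = 0.1925
  C_13 = (-0.20)(-0.25) − (0.60)(-0.05) = 0.0800
  C_21 = −[(-0.20)(0.85) − (-0.10)(-0.25)] = 0.1950
  C_22 = (0.80)(0.85) − (-0.10)(-0.05) = 0.6750
  C_23 = −[(0.80)(-0.25) − (-0.20)(-0.05)] = 0.2100
  C_31 = (-0.20)(-0.45) − (-0.10)(0.60) = 0.1500
  C_32 = −[(0.80)(-0.45) − (-0.10)(-0.20)] = 0.3800
  C_33 = (0.80)(0.60) − (-0.20)(-0.20) = 0.4400
det(I−A) = Σ_j (I−A)_1j·C_1j = (0.80)(0.3975) + (-0.20)(0.1925) + (-0.10)(0.0800) = 0.2715
adj(I−A) = Cᵀ =
  [ 0.3975   0.1950   0.1500]
  [ 0.1925   0.6750   0.3800]
  [ 0.0800   0.2100   0.4400]
(I − A)⁻¹ = adj(I−A) / det(I−A) ≈
  [   1.4641     0.7182     0.5525]
  [   0.7090     2.4862     1.3996]
  [   0.2947     0.7735     1.6206]
x = (I − A)⁻¹ d = adj(I−A)·d / det(I−A), with det(I−A) = 0.2715:
  x_C = (0.3975·125 + 0.1950·160 + 0.1500·225) / 0.2715 = 114.6375 / 0.2715 ≈ 422.24
  x_W = (0.1925·125 + 0.6750·160 + 0.3800·225) / 0.2715 = 217.5625 / 0.2715 ≈ 801.34
  x_I = (0.0800·125 + 0.2100·160 + 0.4400·225) / 0.2715 = 142.60 / 0.2715 ≈ 525.23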